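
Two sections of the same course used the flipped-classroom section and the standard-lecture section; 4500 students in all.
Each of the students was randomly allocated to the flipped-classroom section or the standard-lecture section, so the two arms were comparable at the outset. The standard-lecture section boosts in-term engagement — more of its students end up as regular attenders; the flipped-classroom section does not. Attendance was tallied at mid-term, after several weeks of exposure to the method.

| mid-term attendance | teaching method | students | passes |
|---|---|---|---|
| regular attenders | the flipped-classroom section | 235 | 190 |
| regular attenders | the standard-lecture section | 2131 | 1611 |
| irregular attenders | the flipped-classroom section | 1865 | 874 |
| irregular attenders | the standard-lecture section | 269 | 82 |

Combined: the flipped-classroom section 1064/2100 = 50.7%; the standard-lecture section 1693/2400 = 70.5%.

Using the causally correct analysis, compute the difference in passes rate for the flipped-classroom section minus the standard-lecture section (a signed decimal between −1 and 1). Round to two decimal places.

The stratified and pooled comparisons disagree (the flipped-classroom section wins within each mid-term attendance; the standard-lecture section wins overall), so the answer turns on the causal role of mid-term attendance.
The distribution of mid-term attendance is itself part of what the teaching method does — it is an intermediate outcome. Holding it fixed would remove that part of the effect; the total effect is the pooled difference.
The causal difference is the pooled difference: 0.507 − 0.705 = -0.199.

-0.20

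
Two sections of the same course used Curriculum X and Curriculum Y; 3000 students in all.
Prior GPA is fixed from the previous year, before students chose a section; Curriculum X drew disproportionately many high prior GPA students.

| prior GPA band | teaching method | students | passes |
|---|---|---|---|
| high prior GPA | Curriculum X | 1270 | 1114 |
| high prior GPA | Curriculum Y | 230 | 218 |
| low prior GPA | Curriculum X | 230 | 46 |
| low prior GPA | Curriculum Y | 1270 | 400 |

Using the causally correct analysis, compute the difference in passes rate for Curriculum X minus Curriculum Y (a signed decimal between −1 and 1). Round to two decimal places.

-0.09

The prior GPA band-specific comparison favours Curriculum Y throughout, but the pooled figures favour Curriculum X. The question is whether to condition on prior GPA band.
Since prior GPA band is a pre-existing factor (not a product of the teaching method) and it affects the outcome on its own, it is a confounder. The stratified rates, not the pooled rate, identify the causal effect.
Adjusting over the population distribution of prior GPA band: 0.500·(0.877−0.948) + 0.500·(0.200−0.315) = -0.093.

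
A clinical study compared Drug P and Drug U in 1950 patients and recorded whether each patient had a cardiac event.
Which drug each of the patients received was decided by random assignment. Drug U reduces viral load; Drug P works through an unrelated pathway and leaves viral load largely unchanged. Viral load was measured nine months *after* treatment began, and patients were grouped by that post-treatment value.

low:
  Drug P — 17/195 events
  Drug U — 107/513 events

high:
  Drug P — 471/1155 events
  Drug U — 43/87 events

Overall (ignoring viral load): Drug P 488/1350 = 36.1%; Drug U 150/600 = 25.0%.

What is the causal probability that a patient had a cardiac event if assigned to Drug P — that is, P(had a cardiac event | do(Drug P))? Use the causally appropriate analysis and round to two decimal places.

Viral load here is a post-treatment variable shaped by the drug; conditioning on it would introduce bias rather than remove it. The overall comparison is the causal one.
So P(outcome | do(Drug P)) is just the pooled rate for Drug P: 488/1350 = 0.361.

0.36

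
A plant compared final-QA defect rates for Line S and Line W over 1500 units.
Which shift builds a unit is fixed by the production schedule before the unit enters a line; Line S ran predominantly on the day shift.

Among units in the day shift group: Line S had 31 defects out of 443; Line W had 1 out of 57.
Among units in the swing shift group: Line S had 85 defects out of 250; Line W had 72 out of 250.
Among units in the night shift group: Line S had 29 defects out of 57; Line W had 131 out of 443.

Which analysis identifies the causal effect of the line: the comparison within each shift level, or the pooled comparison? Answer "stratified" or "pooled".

stratified

Line W is lower inside every shift stratum but Line S is lower in aggregate. Whether to stratify depends on how shift relates to the line.
Since shift is a pre-existing factor (not a product of the line) and it affects the outcome on its own, it is a confounder. The stratified rates, not the pooled rate, identify the causal effect.
Within each level — day shift: 7.0% vs 1.8%; swing shift: 34.0% vs 28.8%; night shift: 50.9% vs 29.6% — Line W is lower every time.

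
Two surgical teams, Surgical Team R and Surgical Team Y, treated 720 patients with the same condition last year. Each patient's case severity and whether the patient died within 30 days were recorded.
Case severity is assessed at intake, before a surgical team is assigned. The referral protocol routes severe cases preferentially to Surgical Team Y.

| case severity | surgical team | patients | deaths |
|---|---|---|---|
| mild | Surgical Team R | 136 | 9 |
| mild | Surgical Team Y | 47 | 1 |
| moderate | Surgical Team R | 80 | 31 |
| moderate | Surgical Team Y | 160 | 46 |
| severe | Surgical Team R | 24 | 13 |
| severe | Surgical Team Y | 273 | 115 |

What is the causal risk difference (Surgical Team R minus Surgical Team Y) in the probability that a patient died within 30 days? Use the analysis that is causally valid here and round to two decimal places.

+0.09

The imbalance in case severity arose from how patients were allocated, not from anything the surgical team did; and case severity independently affects the outcome. The pooled gap is confounded — condition on case severity.
Adjusting over the population distribution of case severity: 0.254·(0.066−0.021) + 0.333·(0.388−0.287) + 0.412·(0.542−0.421) = +0.094.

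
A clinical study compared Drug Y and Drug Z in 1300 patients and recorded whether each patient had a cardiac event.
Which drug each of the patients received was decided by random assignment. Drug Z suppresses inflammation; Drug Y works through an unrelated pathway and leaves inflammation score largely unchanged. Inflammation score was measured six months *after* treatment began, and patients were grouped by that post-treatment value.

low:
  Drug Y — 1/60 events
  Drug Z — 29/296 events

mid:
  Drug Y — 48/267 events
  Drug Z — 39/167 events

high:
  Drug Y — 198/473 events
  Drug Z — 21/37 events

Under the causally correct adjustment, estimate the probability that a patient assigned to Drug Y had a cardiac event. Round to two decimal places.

0.31

Inflammation score is downstream of the drug. One should not condition on a consequence of treatment, so the overall rates are the right comparison.
So P(outcome | do(Drug Y)) is just the pooled rate for Drug Y: 247/800 = 0.309.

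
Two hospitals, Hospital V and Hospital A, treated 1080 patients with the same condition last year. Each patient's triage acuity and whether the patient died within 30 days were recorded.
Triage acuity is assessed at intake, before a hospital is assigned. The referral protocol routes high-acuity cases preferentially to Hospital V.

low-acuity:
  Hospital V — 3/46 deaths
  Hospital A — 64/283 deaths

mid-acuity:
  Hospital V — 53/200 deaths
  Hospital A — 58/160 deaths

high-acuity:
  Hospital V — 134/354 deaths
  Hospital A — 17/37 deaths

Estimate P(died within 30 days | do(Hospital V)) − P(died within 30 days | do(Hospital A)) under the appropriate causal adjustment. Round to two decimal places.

-0.11

Triage acuity differs across hospitals for reasons unrelated to any effect of the hospital itself, and it separately predicts the outcome — a classic confounder. We must compare within triage acuity levels.
Adjusting over the population distribution of triage acuity: 0.305·(0.065−0.226) + 0.333·(0.265−0.362) + 0.362·(0.379−0.459) = -0.111.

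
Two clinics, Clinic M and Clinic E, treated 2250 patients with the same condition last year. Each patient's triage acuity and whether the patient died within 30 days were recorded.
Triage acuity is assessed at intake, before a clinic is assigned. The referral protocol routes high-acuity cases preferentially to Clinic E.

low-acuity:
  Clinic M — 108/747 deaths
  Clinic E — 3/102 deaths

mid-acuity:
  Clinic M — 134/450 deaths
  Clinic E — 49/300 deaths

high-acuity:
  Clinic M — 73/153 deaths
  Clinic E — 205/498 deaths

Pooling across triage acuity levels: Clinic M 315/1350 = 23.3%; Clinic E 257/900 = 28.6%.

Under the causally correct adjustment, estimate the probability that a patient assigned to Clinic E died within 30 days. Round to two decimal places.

0.18

Within every triage acuity level Clinic E has the lower rate, yet pooled Clinic M does — Simpson's reversal.
Triage acuity differs across clinics for reasons unrelated to any effect of the clinic itself, and it separately predicts the outcome — a classic confounder. We must compare within triage acuity levels.
Standardising Clinic E to the population triage acuity mix: 0.377·3/102 + 0.333·49/300 + 0.289·205/498 = 0.185.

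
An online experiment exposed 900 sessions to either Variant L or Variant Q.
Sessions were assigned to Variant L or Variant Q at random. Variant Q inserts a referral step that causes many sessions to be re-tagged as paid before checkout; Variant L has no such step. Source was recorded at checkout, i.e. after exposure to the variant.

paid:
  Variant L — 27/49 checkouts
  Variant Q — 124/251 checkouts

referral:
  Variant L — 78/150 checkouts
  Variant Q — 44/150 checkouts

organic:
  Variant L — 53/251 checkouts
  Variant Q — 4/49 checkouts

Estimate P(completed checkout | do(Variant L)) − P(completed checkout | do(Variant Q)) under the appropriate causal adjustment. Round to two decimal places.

Traffic source lies on the pathway variant → traffic source → outcome, so adjusting for it blocks the indirect effect. For the total causal effect of variant, use the unadjusted pooled rates.
The causal difference is the pooled difference: 0.351 − 0.382 = -0.031.

-0.03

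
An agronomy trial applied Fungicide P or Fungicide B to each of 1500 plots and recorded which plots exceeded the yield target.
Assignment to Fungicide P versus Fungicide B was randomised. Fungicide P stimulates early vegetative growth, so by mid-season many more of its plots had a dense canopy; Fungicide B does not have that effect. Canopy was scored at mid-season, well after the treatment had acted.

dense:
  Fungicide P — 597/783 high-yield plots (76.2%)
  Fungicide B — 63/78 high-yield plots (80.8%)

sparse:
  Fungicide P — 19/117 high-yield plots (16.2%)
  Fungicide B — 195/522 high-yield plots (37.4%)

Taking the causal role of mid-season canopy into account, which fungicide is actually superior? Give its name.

Stratifying would compare fungicides among plots the fungicides themselves sorted into mid-season canopy groups — a form of selection on an intermediate. The unconditioned pooled rates give the total causal effect.
Pooled: Fungicide P 68.4% vs Fungicide B 43.0%; Fungicide P is higher overall.

Fungicide P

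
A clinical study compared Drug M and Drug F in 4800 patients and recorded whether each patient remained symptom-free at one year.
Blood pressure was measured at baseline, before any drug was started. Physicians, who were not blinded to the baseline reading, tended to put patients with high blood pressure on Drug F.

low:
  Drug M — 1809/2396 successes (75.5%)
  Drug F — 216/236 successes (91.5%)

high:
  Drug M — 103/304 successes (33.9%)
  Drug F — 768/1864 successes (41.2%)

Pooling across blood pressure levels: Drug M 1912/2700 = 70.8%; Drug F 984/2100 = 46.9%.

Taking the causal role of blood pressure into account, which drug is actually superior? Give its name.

Drug F

Within every blood pressure level Drug F has the higher rate, yet pooled Drug M does — Simpson's reversal.
Here blood pressure is a common cause — it drives both which drug a case falls under and the outcome. The crude comparison mixes populations; the stratum-specific rates are the causally relevant ones.
Within each level — low: 75.5% vs 91.5%; high: 33.9% vs 41.2% — Drug F is higher every time.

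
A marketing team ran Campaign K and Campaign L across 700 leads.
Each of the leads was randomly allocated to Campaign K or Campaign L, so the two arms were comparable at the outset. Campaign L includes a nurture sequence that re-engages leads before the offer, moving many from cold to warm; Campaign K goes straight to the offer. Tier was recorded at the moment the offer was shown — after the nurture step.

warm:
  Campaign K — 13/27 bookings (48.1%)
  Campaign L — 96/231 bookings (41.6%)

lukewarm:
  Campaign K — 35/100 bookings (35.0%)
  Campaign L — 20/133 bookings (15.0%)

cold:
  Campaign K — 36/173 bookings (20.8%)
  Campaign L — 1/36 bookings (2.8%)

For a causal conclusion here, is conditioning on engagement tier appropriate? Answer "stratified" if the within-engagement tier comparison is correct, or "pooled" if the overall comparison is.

pooled

Campaign K is higher inside every engagement tier stratum but Campaign L is higher in aggregate. Whether to stratify depends on how engagement tier relates to the campaign.
Engagement tier is recorded after the campaign and is itself shifted by it — it sits on the causal path from campaign to outcome. Conditioning on a mediator would strip out part of the effect we want; the pooled comparison gives the total causal effect.
Pooled: Campaign K 28.0% vs Campaign L 29.2%; Campaign L is higher overall.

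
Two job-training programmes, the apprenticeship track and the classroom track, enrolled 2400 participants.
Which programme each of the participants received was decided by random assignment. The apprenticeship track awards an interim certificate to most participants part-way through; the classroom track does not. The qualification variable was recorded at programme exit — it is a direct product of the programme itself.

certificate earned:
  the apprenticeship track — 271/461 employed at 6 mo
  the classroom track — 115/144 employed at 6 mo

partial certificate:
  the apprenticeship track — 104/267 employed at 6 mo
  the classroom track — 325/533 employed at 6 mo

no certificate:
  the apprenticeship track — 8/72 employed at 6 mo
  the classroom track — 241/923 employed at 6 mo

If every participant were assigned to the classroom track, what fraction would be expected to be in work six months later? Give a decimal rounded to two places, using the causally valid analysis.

the classroom track is higher inside every qualification attained during the programme stratum but the apprenticeship track is higher in aggregate. Whether to stratify depends on how qualification attained during the programme relates to the programme.
Qualification attained during the programme here is a post-treatment variable shaped by the programme; conditioning on it would introduce bias rather than remove it. The overall comparison is the causal one.
So P(outcome | do(the classroom track)) is just the pooled rate for the classroom track: 681/1600 = 0.426.

0.43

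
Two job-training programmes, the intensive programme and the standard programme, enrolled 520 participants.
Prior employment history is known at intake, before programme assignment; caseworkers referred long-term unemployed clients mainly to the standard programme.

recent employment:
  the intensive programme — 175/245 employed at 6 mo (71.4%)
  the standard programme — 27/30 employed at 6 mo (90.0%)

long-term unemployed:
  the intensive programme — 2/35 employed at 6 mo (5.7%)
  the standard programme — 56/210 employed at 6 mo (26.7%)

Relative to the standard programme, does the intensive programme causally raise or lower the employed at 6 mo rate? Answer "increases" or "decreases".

decreases

Prior employment history satisfies the back-door criterion: it is not a descendant of the programme, and it blocks the spurious path from programme to outcome. Adjusting for it (i.e., using the within-prior employment history rates) gives the causal effect.
Within each level — recent employment: 71.4% vs 90.0%; long-term unemployed: 5.7% vs 26.7% — the standard programme is higher every time.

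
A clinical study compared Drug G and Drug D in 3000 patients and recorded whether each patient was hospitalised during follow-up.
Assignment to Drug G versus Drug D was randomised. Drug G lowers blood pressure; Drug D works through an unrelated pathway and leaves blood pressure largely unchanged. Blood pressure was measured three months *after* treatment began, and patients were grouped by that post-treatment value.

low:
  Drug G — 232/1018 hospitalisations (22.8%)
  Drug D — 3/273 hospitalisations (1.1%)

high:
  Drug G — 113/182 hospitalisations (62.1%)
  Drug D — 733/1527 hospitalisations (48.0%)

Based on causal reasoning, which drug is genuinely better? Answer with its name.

The stratified and pooled comparisons disagree (Drug D wins within each blood pressure; Drug G wins overall), so the answer turns on the causal role of blood pressure.
The distribution of blood pressure is itself part of what the drug does — it is an intermediate outcome. Holding it fixed would remove that part of the effect; the total effect is the pooled difference.
Pooled: Drug G 28.7% vs Drug D 40.9%; Drug G is lower overall.

Drug G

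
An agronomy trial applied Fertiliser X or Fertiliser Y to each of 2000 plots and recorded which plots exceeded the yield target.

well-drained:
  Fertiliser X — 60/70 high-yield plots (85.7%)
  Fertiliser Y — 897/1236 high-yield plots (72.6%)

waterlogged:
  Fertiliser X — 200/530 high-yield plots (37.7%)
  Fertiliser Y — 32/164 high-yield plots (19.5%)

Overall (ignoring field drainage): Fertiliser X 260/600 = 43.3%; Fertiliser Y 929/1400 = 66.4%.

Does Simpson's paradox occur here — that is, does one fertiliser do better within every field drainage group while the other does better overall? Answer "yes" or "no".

yes

Within each field drainage level (well-drained 85.7% vs 72.6%; waterlogged 37.7% vs 19.5%), Fertiliser X has the higher rate every time. Pooled: 43.3% vs 66.4% — Fertiliser Y has the higher rate overall. The two comparisons disagree.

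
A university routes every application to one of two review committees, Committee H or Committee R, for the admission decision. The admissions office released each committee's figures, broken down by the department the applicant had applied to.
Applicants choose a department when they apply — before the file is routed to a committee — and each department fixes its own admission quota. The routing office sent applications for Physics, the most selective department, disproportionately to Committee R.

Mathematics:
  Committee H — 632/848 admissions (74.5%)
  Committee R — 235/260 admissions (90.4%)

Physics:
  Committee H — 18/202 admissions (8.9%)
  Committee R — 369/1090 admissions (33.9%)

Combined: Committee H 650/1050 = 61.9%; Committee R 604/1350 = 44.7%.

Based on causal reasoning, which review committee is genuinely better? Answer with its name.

Committee R

Here department is a common cause — it drives both which review committee a case falls under and the outcome. The crude comparison mixes populations; the stratum-specific rates are the causally relevant ones.
Within each level — Mathematics: 74.5% vs 90.4%; Physics: 8.9% vs 33.9% — Committee R is higher every time.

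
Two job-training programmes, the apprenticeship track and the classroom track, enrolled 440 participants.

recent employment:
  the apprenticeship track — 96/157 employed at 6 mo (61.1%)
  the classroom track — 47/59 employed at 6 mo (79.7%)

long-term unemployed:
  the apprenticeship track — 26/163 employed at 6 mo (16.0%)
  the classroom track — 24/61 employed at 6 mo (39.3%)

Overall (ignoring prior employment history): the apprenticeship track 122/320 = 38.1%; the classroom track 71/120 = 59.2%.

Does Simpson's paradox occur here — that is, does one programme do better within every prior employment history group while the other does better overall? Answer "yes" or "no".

no

Within each prior employment history level (recent employment 61.1% vs 79.7%; long-term unemployed 16.0% vs 39.3%), the classroom track has the higher rate every time. Pooled: 38.1% vs 59.2% — the classroom track has the higher rate overall. They agree.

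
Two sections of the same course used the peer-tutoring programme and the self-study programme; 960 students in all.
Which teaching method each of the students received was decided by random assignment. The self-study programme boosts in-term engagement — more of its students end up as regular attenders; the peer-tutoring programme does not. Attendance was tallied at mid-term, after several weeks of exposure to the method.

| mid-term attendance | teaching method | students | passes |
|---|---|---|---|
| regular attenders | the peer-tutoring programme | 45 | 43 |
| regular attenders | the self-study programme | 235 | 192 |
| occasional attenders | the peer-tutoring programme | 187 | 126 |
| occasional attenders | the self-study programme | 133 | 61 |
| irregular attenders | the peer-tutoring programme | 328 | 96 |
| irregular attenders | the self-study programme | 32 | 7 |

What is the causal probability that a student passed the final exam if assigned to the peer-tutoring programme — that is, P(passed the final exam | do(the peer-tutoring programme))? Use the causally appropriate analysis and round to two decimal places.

Stratifying would compare teaching methods among students the teaching methods themselves sorted into mid-term attendance groups — a form of selection on an intermediate. The unconditioned pooled rates give the total causal effect.
So P(outcome | do(the peer-tutoring programme)) is just the pooled rate for the peer-tutoring programme: 265/560 = 0.473.

0.47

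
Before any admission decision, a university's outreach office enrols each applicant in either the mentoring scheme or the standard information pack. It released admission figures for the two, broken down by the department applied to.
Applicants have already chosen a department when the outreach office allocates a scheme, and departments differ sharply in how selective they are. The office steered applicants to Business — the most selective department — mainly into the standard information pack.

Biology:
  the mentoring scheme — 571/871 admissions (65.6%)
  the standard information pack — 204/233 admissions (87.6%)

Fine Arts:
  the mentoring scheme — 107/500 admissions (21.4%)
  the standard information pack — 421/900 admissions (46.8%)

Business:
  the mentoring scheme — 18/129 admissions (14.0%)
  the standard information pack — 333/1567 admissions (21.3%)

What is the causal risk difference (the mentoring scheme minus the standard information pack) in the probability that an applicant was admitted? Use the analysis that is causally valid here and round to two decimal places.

The imbalance in department arose from how applicants were allocated, not from anything the outreach scheme did; and department independently affects the outcome. The pooled gap is confounded — condition on department.
Adjusting over the population distribution of department: 0.263·(0.656−0.876) + 0.333·(0.214−0.468) + 0.404·(0.140−0.213) = -0.172.

-0.17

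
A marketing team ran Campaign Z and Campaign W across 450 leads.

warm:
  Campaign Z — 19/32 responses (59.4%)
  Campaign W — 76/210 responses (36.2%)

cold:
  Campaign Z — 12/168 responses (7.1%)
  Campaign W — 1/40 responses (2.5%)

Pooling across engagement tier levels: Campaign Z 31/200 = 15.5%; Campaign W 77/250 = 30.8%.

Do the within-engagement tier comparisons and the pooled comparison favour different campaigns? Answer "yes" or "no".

yes

Within each engagement tier level (warm 59.4% vs 36.2%; cold 7.1% vs 2.5%), Campaign Z has the higher rate every time. Pooled: 15.5% vs 30.8% — Campaign W has the higher rate overall. The two comparisons disagree.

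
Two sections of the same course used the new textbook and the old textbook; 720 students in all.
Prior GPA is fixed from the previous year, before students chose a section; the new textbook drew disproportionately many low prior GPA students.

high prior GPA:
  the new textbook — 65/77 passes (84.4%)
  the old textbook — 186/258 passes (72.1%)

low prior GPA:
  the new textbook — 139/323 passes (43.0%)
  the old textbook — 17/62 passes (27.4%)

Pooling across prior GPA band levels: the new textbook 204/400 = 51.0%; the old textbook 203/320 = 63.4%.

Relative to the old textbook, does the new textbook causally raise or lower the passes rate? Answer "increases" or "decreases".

increases

the new textbook is higher inside every prior GPA band stratum but the old textbook is higher in aggregate. Whether to stratify depends on how prior GPA band relates to the teaching method.
Prior GPA band satisfies the back-door criterion: it is not a descendant of the teaching method, and it blocks the spurious path from teaching method to outcome. Adjusting for it (i.e., using the within-prior GPA band rates) gives the causal effect.
Within each level — high prior GPA: 84.4% vs 72.1%; low prior GPA: 43.0% vs 27.4% — the new textbook is higher every time.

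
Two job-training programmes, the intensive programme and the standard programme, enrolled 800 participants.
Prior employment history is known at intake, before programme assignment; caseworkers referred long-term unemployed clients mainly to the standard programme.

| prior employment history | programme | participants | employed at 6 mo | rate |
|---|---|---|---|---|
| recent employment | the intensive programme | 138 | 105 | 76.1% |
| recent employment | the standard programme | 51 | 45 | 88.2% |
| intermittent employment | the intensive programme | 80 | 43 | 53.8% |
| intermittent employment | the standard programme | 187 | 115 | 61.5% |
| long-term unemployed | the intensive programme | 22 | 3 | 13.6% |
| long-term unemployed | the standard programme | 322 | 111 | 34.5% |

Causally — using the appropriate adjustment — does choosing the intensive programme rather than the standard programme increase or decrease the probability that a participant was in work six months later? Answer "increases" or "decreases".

decreases

Prior employment history satisfies the back-door criterion: it is not a descendant of the programme, and it blocks the spurious path from programme to outcome. Adjusting for it (i.e., using the within-prior employment history rates) gives the causal effect.
Within each level — recent employment: 76.1% vs 88.2%; intermittent employment: 53.8% vs 61.5%; long-term unemployed: 13.6% vs 34.5% — the standard programme is higher every time.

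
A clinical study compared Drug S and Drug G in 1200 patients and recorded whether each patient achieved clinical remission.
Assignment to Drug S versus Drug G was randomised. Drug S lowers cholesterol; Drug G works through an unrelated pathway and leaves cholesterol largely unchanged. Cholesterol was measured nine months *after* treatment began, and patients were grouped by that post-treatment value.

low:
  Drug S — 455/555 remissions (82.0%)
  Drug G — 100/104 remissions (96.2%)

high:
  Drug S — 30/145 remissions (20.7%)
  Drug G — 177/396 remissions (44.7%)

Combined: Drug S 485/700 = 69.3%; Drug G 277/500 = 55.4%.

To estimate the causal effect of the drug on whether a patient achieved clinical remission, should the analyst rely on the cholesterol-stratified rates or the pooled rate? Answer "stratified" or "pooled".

pooled

Stratifying would compare drugs among patients the drugs themselves sorted into cholesterol groups — a form of selection on an intermediate. The unconditioned pooled rates give the total causal effect.
Pooled: Drug S 69.3% vs Drug G 55.4%; Drug S is higher overall.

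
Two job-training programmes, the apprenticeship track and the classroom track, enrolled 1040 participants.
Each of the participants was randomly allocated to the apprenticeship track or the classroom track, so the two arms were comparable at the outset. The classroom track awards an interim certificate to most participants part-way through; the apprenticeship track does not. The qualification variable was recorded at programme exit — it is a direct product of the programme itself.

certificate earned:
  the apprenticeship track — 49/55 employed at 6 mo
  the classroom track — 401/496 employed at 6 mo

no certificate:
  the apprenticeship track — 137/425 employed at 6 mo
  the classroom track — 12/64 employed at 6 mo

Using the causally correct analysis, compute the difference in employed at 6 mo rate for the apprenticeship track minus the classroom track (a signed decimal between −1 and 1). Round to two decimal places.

-0.35

Qualification attained during the programme is downstream of the programme. One should not condition on a consequence of treatment, so the overall rates are the right comparison.
The causal difference is the pooled difference: 0.388 − 0.738 = -0.350.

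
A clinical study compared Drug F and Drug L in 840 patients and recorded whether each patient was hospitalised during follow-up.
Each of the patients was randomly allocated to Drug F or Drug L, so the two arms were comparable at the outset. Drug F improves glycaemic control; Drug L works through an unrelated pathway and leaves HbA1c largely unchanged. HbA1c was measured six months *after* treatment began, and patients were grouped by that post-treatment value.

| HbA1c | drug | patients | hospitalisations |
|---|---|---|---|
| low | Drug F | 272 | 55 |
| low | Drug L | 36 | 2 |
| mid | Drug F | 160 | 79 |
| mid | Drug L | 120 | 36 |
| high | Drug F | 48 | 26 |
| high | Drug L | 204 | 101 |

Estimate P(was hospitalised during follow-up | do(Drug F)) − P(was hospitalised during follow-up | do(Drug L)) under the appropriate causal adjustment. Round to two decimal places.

Because the drug influences HbA1c, HbA1c is a post-treatment mediator, not a confounder. Stratifying on it would bias the estimate; the causal effect is the crude pooled difference.
The causal difference is the pooled difference: 0.333 − 0.386 = -0.053.

-0.05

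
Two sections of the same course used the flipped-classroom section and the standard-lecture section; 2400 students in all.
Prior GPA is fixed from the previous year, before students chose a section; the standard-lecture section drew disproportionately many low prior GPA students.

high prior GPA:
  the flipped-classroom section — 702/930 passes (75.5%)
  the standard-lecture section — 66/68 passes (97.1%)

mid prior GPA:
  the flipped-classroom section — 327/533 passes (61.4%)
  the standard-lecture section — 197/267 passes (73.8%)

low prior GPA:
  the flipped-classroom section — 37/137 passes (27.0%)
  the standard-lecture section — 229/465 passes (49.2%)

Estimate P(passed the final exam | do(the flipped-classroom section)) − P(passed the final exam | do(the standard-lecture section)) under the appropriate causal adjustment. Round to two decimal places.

-0.19

The imbalance in prior GPA band arose from how students were allocated, not from anything the teaching method did; and prior GPA band independently affects the outcome. The pooled gap is confounded — condition on prior GPA band.
Adjusting over the population distribution of prior GPA band: 0.416·(0.755−0.971) + 0.333·(0.614−0.738) + 0.251·(0.270−0.492) = -0.187.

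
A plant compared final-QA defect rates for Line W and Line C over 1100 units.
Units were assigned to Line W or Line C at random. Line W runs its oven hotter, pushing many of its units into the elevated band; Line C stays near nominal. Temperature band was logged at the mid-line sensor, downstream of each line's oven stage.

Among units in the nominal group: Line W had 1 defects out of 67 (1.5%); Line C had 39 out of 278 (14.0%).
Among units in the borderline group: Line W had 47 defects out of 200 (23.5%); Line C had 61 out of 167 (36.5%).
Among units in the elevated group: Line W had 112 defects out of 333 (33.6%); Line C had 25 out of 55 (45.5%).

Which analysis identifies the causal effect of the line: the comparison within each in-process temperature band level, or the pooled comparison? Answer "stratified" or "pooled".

In-process temperature band is downstream of the line. One should not condition on a consequence of treatment, so the overall rates are the right comparison.
Pooled: Line W 26.7% vs Line C 25.0%; Line C is lower overall.

pooled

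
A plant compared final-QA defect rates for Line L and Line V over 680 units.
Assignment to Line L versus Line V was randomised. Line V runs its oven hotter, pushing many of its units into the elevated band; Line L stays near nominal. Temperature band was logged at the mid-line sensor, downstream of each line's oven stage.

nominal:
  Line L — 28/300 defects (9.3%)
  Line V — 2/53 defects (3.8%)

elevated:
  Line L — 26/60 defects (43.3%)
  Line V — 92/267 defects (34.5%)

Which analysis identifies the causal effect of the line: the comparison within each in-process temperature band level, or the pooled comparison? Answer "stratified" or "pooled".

In-process temperature band lies on the pathway line → in-process temperature band → outcome, so adjusting for it blocks the indirect effect. For the total causal effect of line, use the unadjusted pooled rates.
Pooled: Line L 15.0% vs Line V 29.4%; Line L is lower overall.

pooled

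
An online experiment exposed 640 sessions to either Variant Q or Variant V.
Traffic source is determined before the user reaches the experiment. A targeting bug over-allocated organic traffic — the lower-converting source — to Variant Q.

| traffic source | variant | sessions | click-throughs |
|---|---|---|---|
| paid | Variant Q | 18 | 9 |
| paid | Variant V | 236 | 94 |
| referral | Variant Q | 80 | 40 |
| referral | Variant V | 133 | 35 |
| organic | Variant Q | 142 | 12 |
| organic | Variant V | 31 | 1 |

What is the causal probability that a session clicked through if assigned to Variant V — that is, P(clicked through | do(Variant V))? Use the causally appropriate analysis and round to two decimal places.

Here traffic source is a common cause — it drives both which variant a case falls under and the outcome. The crude comparison mixes populations; the stratum-specific rates are the causally relevant ones.
Standardising Variant V to the population traffic source mix: 0.397·94/236 + 0.333·35/133 + 0.270·1/31 = 0.254.

0.25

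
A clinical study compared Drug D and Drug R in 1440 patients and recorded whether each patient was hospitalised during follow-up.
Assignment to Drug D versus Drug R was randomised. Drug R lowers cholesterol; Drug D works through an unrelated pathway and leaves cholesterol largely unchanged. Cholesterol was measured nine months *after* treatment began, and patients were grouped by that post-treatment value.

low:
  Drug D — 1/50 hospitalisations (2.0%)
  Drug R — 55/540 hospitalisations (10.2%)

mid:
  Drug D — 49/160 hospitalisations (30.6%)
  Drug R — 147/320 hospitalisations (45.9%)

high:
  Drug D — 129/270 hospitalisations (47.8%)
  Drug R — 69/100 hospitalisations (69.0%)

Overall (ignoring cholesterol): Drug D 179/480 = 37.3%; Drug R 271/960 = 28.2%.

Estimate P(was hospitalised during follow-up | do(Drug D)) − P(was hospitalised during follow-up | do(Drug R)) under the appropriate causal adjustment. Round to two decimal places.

Cholesterol here is a post-treatment variable shaped by the drug; conditioning on it would introduce bias rather than remove it. The overall comparison is the causal one.
The causal difference is the pooled difference: 0.373 − 0.282 = +0.091.

+0.09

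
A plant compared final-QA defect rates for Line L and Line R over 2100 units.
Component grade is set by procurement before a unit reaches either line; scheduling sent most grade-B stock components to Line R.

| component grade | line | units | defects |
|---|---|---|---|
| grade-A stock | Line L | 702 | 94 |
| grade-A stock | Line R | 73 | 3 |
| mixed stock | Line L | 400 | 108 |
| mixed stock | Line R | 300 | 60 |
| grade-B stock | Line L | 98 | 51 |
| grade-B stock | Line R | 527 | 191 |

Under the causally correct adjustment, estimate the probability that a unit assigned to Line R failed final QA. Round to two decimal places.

The component grade-specific comparison favours Line R throughout, but the pooled figures favour Line L. The question is whether to condition on component grade.
Here component grade is a common cause — it drives both which line a case falls under and the outcome. The crude comparison mixes populations; the stratum-specific rates are the causally relevant ones.
Standardising Line R to the population component grade mix: 0.369·3/73 + 0.333·60/300 + 0.298·191/527 = 0.190.

0.19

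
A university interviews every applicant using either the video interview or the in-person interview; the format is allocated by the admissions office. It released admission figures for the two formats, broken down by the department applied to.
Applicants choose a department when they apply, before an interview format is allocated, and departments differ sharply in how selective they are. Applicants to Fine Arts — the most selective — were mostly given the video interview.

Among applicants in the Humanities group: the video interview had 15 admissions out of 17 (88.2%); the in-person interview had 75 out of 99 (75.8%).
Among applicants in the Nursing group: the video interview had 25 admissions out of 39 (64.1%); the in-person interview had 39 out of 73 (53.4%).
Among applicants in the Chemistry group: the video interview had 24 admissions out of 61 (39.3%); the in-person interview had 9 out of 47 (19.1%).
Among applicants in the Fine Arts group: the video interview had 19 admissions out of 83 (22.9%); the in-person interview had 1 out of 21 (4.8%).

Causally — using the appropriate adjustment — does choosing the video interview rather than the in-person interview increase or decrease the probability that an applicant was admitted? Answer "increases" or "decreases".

Department satisfies the back-door criterion: it is not a descendant of the interview format, and it blocks the spurious path from interview format to outcome. Adjusting for it (i.e., using the within-department rates) gives the causal effect.
Within each level — Humanities: 88.2% vs 75.8%; Nursing: 64.1% vs 53.4%; Chemistry: 39.3% vs 19.1%; Fine Arts: 22.9% vs 4.8% — the video interview is higher every time.

increases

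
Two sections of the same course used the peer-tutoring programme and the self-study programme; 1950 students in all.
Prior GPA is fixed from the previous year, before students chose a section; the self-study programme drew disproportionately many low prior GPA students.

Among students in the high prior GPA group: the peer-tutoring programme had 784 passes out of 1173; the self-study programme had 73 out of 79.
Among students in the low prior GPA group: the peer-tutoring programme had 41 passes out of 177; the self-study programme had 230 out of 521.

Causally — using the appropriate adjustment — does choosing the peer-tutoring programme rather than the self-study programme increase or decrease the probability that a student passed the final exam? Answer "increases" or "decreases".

Prior GPA band satisfies the back-door criterion: it is not a descendant of the teaching method, and it blocks the spurious path from teaching method to outcome. Adjusting for it (i.e., using the within-prior GPA band rates) gives the causal effect.
Within each level — high prior GPA: 66.8% vs 92.4%; low prior GPA: 23.2% vs 44.1% — the self-study programme is higher every time.

decreases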